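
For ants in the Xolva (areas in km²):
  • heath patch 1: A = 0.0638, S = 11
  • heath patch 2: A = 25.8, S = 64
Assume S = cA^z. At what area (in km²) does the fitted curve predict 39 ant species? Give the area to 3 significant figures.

4.77 km²

z = ln(64/11) / ln(25.8/0.0638) = 1.7610 / 6.0024 = 0.2934
c = 11 / 0.0638^0.2934 = 11 / 0.446 = 24.66
A = (39/24.66)^(1/0.2934) ⇒ ln A = ln(1.581)/0.2934 = 1.5621
A = e^1.5621 ≈ 4.769 km²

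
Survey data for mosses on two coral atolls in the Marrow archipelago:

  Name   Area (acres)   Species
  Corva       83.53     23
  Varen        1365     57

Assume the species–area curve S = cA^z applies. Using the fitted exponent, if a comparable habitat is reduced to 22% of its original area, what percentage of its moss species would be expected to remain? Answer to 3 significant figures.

61.1%

z = ln(57/23) / ln(1365/83.53) = 0.9076 / 2.7937 = 0.3249
S_new/S_old = (A_new/A_old)^z = 0.22^0.3249 = exp(0.3249 × -1.5141) = 0.6115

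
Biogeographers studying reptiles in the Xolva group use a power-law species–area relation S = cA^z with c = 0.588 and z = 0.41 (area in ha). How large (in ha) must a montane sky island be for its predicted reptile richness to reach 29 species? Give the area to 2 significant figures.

29 = 0.588 × A^0.41  ⇒  A^0.41 = 29/0.588 = 49.32
ln A = ln(49.32) / 0.41 = 3.8983 / 0.41 = 9.5081
A = e^9.5081 ≈ 13468 ha

13000 ha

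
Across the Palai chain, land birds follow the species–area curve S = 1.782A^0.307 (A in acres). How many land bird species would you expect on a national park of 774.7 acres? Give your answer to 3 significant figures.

S = 1.782 × 774.7^0.307 = 1.782 × 7.708 ≈ 13.74

13.7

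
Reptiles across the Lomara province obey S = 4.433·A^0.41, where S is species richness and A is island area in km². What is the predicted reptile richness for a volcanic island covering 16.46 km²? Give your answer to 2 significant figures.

S = 4.433 × 16.46^0.41
ln S = ln 4.433 + 0.41 × ln 16.46 = 1.4891 + 0.41 × 2.8009 = 2.6375
S = e^2.6375 ≈ 13.98

14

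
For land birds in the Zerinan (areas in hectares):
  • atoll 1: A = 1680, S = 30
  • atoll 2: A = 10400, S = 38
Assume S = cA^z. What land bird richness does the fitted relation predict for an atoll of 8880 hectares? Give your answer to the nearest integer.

37

z = ln(38/30) / ln(10400/1680) = 0.2364 / 1.8230 = 0.1297
c = 30 / 1680^0.1297 = 30 / 2.62 = 11.45
S₃ = 11.45 × 8880^0.1297 = 11.45 × 3.251 ≈ 37.23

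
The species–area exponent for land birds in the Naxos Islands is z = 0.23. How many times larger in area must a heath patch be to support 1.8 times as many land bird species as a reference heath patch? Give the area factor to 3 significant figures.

(A₂/A₁)^0.23 = 1.8, so A₂/A₁ = 1.8^(1/0.23) = 1.8^4.348
ln(A₂/A₁) = ln 1.8 / 0.23 = 0.5878 / 0.23 = 2.5556
A₂/A₁ = e^2.5556 ≈ 12.88

12.9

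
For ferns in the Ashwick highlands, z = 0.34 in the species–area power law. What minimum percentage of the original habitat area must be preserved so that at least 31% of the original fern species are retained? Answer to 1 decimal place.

Need (A_new/A_old)^0.34 = 0.31, so A_new/A_old = 0.31^(1/0.34) = 0.31^2.941
ln(A_new/A_old) = ln 0.31 / 0.34 = -1.1712 / 0.34 = -3.4447
A_new/A_old = e^-3.4447 ≈ 0.03192

3.2%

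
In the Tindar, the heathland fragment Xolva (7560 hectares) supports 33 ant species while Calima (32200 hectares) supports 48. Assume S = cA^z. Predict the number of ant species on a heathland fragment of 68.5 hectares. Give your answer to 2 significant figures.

z = ln(48/33) / ln(32200/7560) = 0.3747 / 1.4491 = 0.2586
c = 33 / 7560^0.2586 = 33 / 10.07 = 3.278
S₃ = 3.278 × 68.5^0.2586 = 3.278 × 2.983 ≈ 9.779

9.8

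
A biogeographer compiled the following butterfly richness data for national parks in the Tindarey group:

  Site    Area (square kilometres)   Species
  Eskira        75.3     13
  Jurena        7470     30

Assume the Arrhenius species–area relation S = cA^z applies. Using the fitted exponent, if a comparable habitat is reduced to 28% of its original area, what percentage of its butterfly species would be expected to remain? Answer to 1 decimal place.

79.3%

z = ln(30/13) / ln(7470/75.3) = 0.8362 / 4.5972 = 0.1819
S_new/S_old = (A_new/A_old)^z = 0.28^0.1819 = exp(0.1819 × -1.2730) = 0.7933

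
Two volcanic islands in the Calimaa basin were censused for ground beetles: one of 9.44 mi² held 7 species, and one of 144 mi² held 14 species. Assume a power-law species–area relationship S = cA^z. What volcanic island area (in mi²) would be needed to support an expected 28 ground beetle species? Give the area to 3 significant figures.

2200 mi²

z = ln(14/7) / ln(144/9.44) = 0.6931 / 2.7249 = 0.2544
c = 7 / 9.44^0.2544 = 7 / 1.77 = 3.954
A = (28/3.954)^(1/0.2544) ⇒ ln A = ln(7.081)/0.2544 = 7.6947
A = e^7.6947 ≈ 2197 mi²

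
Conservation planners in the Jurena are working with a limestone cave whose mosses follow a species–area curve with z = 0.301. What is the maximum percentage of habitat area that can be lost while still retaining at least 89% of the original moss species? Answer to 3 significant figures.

Need (A_new/A_old)^0.301 = 0.89, so A_new/A_old = 0.89^(1/0.301) = 0.89^3.322
ln(A_new/A_old) = ln 0.89 / 0.301 = -0.1165 / 0.301 = -0.3872
A_new/A_old = e^-0.3872 ≈ 0.679
Fraction that can be lost = 1 − 0.679 = 0.321

32.1%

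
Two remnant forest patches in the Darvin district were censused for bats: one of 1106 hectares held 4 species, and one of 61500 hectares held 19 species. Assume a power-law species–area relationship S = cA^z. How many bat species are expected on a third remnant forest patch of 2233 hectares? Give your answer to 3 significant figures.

5.25

z = ln(19/4) / ln(61500/1106) = 1.5581 / 4.0183 = 0.3878
c = 4 / 1106^0.3878 = 4 / 15.14 = 0.2641
S₃ = 0.2641 × 2233^0.3878 = 0.2641 × 19.89 ≈ 5.253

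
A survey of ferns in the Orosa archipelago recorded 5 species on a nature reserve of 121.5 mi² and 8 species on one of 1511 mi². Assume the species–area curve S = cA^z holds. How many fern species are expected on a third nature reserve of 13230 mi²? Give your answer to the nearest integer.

z = ln(8/5) / ln(1511/121.5) = 0.4700 / 2.5206 = 0.1865
c = 5 / 121.5^0.1865 = 5 / 2.447 = 2.043
S₃ = 2.043 × 13230^0.1865 = 2.043 × 5.868 ≈ 11.99

12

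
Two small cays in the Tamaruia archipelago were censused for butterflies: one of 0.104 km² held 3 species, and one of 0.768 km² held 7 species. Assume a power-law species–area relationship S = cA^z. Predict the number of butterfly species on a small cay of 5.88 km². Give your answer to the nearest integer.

17

z = ln(7/3) / ln(0.768/0.104) = 0.8473 / 1.9994 = 0.4238
c = 3 / 0.104^0.4238 = 3 / 0.3832 = 7.829
S₃ = 7.829 × 5.88^0.4238 = 7.829 × 2.119 ≈ 16.59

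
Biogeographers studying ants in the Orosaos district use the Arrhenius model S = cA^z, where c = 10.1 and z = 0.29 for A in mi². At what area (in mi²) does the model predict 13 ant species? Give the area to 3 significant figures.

13 = 10.1 × A^0.29  ⇒  A^0.29 = 13/10.1 = 1.287
ln A = ln(1.287) / 0.29 = 0.2524 / 0.29 = 0.8704
A = e^0.8704 ≈ 2.388 mi²

2.39 mi²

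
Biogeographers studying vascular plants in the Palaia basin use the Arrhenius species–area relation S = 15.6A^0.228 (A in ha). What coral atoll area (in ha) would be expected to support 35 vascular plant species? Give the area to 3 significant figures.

35 = 15.6 × A^0.228  ⇒  A^0.228 = 35/15.6 = 2.244
ln A = ln(2.244) / 0.228 = 0.8081 / 0.228 = 3.5442
A = e^3.5442 ≈ 34.61 ha

34.6 ha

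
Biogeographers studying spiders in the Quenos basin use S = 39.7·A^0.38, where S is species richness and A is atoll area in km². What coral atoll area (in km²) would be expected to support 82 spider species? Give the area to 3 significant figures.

6.75 km²

82 = 39.7 × A^0.38  ⇒  A^0.38 = 82/39.7 = 2.065
ln A = ln(2.065) / 0.38 = 0.7254 / 0.38 = 1.9089
A = e^1.9089 ≈ 6.745 km²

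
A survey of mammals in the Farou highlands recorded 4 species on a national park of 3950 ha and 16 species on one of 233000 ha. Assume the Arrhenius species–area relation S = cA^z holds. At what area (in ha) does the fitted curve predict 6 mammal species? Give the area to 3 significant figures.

13000 ha

z = ln(16/4) / ln(233000/3950) = 1.3863 / 4.0773 = 0.3400
c = 4 / 3950^0.3400 = 4 / 16.71 = 0.2394
A = (6/0.2394)^(1/0.3400) ⇒ ln A = ln(25.06)/0.3400 = 9.4740
A = e^9.4740 ≈ 13017 ha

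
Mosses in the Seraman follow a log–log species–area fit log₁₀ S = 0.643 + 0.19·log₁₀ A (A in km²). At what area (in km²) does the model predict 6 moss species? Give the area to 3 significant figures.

5.14 km²

6 = 4.395 × A^0.19  ⇒  A^0.19 = 6/4.395 = 1.365
ln A = ln(1.365) / 0.19 = 0.3112 / 0.19 = 1.6379
A = e^1.6379 ≈ 5.144 km²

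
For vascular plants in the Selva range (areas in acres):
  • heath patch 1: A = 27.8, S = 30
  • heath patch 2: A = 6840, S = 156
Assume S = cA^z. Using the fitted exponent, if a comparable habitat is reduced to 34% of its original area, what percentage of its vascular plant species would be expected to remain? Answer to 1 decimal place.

72.4%

z = ln(156/30) / ln(6840/27.8) = 1.6487 / 5.5055 = 0.2995
S_new/S_old = (A_new/A_old)^z = 0.34^0.2995 = exp(0.2995 × -1.0788) = 0.7239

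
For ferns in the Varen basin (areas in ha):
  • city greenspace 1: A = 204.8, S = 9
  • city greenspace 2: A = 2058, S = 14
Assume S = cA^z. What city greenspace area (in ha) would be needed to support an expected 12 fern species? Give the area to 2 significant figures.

920 ha

z = ln(14/9) / ln(2058/204.8) = 0.4418 / 2.3075 = 0.1915
c = 9 / 204.8^0.1915 = 9 / 2.771 = 3.248
A = (12/3.248)^(1/0.1915) ⇒ ln A = ln(3.694)/0.1915 = 6.8244
A = e^6.8244 ≈ 920.1 ha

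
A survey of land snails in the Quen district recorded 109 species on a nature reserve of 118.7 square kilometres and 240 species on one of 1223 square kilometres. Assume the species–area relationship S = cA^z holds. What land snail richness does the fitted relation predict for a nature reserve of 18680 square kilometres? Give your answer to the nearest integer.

604

z = ln(240/109) / ln(1223/118.7) = 0.7893 / 2.3325 = 0.3384
c = 109 / 118.7^0.3384 = 109 / 5.035 = 21.65
S₃ = 21.65 × 18680^0.3384 = 21.65 × 27.89 ≈ 603.7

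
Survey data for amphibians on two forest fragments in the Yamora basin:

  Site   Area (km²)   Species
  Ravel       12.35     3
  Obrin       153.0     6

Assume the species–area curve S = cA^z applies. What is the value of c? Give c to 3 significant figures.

z = ln(S₂/S₁) / ln(A₂/A₁) = ln(6/3) / ln(153/12.35) = 0.6931 / 2.5168 = 0.2754
c = S₁ / A₁^z = 3 / 12.35^0.2754 = 3 / 1.998 = 1.501

1.50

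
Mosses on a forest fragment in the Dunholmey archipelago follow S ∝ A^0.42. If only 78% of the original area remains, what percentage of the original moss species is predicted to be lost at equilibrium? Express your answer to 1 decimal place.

S_new/S_old = (A_new/A_old)^z = 0.78^0.42
= exp(0.42 × ln 0.78) = exp(0.42 × -0.2485) = exp(-0.1044) ≈ 0.9009
Fraction lost = 1 − 0.9009 = 0.09909

9.9%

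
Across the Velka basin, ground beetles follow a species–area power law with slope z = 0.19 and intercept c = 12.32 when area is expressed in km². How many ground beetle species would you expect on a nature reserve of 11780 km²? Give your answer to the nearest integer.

73

S = 12.32 × 11780^0.19
ln S = ln 12.32 + 0.19 × ln 11780 = 2.5112 + 0.19 × 9.3742 = 4.2923
S = e^4.2923 ≈ 73.14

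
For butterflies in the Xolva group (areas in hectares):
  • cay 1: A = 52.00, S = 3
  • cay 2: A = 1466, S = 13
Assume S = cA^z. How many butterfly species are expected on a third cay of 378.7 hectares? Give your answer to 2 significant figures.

z = ln(13/3) / ln(1466/52) = 1.4663 / 3.3390 = 0.4391
c = 3 / 52^0.4391 = 3 / 5.67 = 0.5291
S₃ = 0.5291 × 378.7^0.4391 = 0.5291 × 13.56 ≈ 7.175

7.2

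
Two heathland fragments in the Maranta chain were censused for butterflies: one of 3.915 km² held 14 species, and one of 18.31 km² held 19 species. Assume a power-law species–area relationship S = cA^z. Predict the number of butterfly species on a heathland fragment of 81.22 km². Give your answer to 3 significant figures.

z = ln(19/14) / ln(18.31/3.915) = 0.3054 / 1.5426 = 0.1980
c = 14 / 3.915^0.1980 = 14 / 1.31 = 10.69
S₃ = 10.69 × 81.22^0.1980 = 10.69 × 2.388 ≈ 25.52

25.5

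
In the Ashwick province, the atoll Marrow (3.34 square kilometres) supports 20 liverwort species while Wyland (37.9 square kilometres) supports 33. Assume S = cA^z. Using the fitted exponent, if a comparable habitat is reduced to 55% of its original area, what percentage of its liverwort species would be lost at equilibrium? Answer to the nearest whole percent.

12%

z = ln(33/20) / ln(37.9/3.34) = 0.5008 / 2.4290 = 0.2062
S_new/S_old = (A_new/A_old)^z = 0.55^0.2062 = exp(0.2062 × -0.5978) = 0.884
Fraction lost = 1 − 0.884 = 0.116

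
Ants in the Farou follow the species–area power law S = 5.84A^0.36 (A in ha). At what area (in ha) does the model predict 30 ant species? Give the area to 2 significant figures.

30 = 5.84 × A^0.36  ⇒  A^0.36 = 30/5.84 = 5.137
ln A = ln(5.137) / 0.36 = 1.6365 / 0.36 = 4.5457
A = e^4.5457 ≈ 94.23 ha

94 ha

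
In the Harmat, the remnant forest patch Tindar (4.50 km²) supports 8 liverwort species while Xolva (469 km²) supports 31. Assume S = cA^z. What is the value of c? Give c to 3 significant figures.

z = ln(S₂/S₁) / ln(A₂/A₁) = ln(31/8) / ln(469/4.5) = 1.3545 / 4.6465 = 0.2915
c = S₁ / A₁^z = 8 / 4.5^0.2915 = 8 / 1.55 = 5.16

5.16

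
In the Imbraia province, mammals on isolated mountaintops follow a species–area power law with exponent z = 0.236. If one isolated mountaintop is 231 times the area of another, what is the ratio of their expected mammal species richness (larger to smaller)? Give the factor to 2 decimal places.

3.61

S₂/S₁ = (A₂/A₁)^z = 231^0.236
ln(S₂/S₁) = 0.236 × ln 231 = 0.236 × 5.4424 = 1.2844
S₂/S₁ = e^1.2844 ≈ 3.613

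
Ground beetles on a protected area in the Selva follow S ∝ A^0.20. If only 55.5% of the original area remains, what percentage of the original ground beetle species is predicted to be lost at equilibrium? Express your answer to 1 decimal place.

11.1%

S_new/S_old = (A_new/A_old)^z = 0.555^0.2
= exp(0.2 × ln 0.555) = exp(0.2 × -0.5888) = exp(-0.1178) ≈ 0.8889
Fraction lost = 1 − 0.8889 = 0.1111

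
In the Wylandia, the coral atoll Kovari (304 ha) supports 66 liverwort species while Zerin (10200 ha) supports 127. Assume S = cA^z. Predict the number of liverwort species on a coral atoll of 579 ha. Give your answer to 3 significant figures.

74.4

z = ln(127/66) / ln(10200/304) = 0.6545 / 3.5131 = 0.1863
c = 66 / 304^0.1863 = 66 / 2.901 = 22.75
S₃ = 22.75 × 579^0.1863 = 22.75 × 3.271 ≈ 74.42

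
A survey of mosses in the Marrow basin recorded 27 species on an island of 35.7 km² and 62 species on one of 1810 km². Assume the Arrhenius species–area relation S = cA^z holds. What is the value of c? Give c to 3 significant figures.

12.7

z = ln(S₂/S₁) / ln(A₂/A₁) = ln(62/27) / ln(1810/35.7) = 0.8313 / 3.9259 = 0.2117
c = S₁ / A₁^z = 27 / 35.7^0.2117 = 27 / 2.132 = 12.66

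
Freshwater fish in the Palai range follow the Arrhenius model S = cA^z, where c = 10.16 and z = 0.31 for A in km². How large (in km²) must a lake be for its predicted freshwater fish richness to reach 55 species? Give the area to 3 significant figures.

55 = 10.16 × A^0.31  ⇒  A^0.31 = 55/10.16 = 5.413
ln A = ln(5.413) / 0.31 = 1.6889 / 0.31 = 5.4480
A = e^5.4480 ≈ 232.3 km²

232 km²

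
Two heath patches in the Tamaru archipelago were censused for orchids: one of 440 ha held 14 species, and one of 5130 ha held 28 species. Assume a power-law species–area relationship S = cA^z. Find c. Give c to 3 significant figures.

z = ln(S₂/S₁) / ln(A₂/A₁) = ln(28/14) / ln(5130/440) = 0.6931 / 2.4561 = 0.2822
c = S₁ / A₁^z = 14 / 440^0.2822 = 14 / 5.572 = 2.512

2.51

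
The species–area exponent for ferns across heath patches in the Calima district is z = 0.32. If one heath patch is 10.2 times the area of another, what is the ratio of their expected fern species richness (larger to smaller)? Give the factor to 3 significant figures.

2.10

S₂/S₁ = (A₂/A₁)^z = 10.2^0.32
ln(S₂/S₁) = 0.32 × ln 10.2 = 0.32 × 2.3224 = 0.7432
S₂/S₁ = e^0.7432 ≈ 2.103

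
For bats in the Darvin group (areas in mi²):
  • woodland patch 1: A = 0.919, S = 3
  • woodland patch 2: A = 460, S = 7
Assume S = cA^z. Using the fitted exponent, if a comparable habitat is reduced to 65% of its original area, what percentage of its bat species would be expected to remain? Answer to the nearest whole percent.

z = ln(7/3) / ln(460/0.919) = 0.8473 / 6.2157 = 0.1363
S_new/S_old = (A_new/A_old)^z = 0.65^0.1363 = exp(0.1363 × -0.4308) = 0.943

94%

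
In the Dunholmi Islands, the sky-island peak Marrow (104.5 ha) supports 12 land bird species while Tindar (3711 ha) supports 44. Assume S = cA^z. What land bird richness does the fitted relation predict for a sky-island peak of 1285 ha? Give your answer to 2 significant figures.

z = ln(44/12) / ln(3711/104.5) = 1.2993 / 3.5699 = 0.3640
c = 12 / 104.5^0.3640 = 12 / 5.431 = 2.21
S₃ = 2.21 × 1285^0.3640 = 2.21 × 13.54 ≈ 29.91

30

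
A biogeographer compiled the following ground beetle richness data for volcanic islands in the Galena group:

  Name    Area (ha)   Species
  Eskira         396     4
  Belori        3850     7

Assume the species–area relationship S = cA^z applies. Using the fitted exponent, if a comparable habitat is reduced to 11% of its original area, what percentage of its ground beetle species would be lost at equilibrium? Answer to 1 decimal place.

41.9%

z = ln(7/4) / ln(3850/396) = 0.5596 / 2.2744 = 0.2460
S_new/S_old = (A_new/A_old)^z = 0.11^0.2460 = exp(0.2460 × -2.2073) = 0.5809
Fraction lost = 1 − 0.5809 = 0.4191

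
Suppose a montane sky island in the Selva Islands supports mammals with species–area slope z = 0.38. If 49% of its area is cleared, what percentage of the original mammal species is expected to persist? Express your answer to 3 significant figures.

S_new/S_old = (A_new/A_old)^z = 0.51^0.38
= exp(0.38 × ln 0.51) = exp(0.38 × -0.6733) = exp(-0.2559) ≈ 0.7742

77.4%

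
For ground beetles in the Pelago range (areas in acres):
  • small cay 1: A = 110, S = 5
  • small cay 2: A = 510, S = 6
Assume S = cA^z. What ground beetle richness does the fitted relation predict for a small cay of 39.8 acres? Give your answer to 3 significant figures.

4.43

z = ln(6/5) / ln(510/110) = 0.1823 / 1.5339 = 0.1189
c = 5 / 110^0.1189 = 5 / 1.748 = 2.86
S₃ = 2.86 × 39.8^0.1189 = 2.86 × 1.549 ≈ 4.431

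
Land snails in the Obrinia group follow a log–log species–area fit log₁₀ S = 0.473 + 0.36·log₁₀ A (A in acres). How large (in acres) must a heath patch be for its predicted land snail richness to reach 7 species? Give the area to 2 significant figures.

11 acres

7 = 2.972 × A^0.36  ⇒  A^0.36 = 7/2.972 = 2.356
ln A = ln(2.356) / 0.36 = 0.8568 / 0.36 = 2.3800
A = e^2.3800 ≈ 10.8 acres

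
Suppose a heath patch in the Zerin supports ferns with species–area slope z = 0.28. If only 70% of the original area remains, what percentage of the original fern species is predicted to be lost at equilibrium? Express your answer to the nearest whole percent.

S_new/S_old = (A_new/A_old)^z = 0.7^0.28
= exp(0.28 × ln 0.7) = exp(0.28 × -0.3567) = exp(-0.0999) ≈ 0.905
Fraction lost = 1 − 0.905 = 0.09504

10%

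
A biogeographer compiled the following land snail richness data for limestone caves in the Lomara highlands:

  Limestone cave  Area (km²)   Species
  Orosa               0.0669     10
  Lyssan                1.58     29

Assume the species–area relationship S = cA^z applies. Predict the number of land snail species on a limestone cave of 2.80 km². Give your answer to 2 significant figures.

35

z = ln(29/10) / ln(1.58/0.0669) = 1.0647 / 3.1620 = 0.3367
c = 10 / 0.0669^0.3367 = 10 / 0.4022 = 24.86
S₃ = 24.86 × 2.8^0.3367 = 24.86 × 1.414 ≈ 35.16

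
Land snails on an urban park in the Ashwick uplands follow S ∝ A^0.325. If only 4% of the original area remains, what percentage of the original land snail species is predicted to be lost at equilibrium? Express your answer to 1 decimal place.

64.9%

S_new/S_old = (A_new/A_old)^z = 0.04^0.325
= exp(0.325 × ln 0.04) = exp(0.325 × -3.2189) = exp(-1.0461) ≈ 0.3513
Fraction lost = 1 − 0.3513 = 0.6487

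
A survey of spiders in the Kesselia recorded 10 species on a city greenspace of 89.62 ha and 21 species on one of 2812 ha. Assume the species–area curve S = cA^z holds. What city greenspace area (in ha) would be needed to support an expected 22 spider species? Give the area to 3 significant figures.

3490 ha

z = ln(21/10) / ln(2812/89.62) = 0.7419 / 3.4461 = 0.2153
c = 10 / 89.62^0.2153 = 10 / 2.632 = 3.799
A = (22/3.799)^(1/0.2153) ⇒ ln A = ln(5.791)/0.2153 = 8.1577
A = e^8.1577 ≈ 3490 ha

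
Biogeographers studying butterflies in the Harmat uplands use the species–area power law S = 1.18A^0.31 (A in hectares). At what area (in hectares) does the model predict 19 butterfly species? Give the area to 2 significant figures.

19 = 1.18 × A^0.31  ⇒  A^0.31 = 19/1.18 = 16.1
ln A = ln(16.1) / 0.31 = 2.7789 / 0.31 = 8.9643
A = e^8.9643 ≈ 7819 hectares

7800 hectares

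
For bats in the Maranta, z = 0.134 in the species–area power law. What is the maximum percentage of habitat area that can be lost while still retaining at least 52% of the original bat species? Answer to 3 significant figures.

99.2%

Need (A_new/A_old)^0.134 = 0.52, so A_new/A_old = 0.52^(1/0.134) = 0.52^7.463
ln(A_new/A_old) = ln 0.52 / 0.134 = -0.6539 / 0.134 = -4.8800
A_new/A_old = e^-4.8800 ≈ 0.007597
Fraction that can be lost = 1 − 0.007597 = 0.9924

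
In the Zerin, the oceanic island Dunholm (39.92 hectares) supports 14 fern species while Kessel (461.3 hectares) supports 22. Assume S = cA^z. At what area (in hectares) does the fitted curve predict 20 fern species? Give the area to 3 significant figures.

z = ln(22/14) / ln(461.3/39.92) = 0.4520 / 2.4472 = 0.1847
c = 14 / 39.92^0.1847 = 14 / 1.976 = 7.086
A = (20/7.086)^(1/0.1847) ⇒ ln A = ln(2.823)/0.1847 = 5.6180
A = e^5.6180 ≈ 275.3 hectares

275 hectares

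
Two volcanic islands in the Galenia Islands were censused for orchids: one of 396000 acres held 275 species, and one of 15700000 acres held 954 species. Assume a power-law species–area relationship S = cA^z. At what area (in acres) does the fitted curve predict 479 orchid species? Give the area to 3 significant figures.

2040000 acres

z = ln(954/275) / ln(15700000/396000) = 1.2439 / 3.6800 = 0.3380
c = 275 / 396000^0.3380 = 275 / 78 = 3.526
A = (479/3.526)^(1/0.3380) ⇒ ln A = ln(135.9)/0.3380 = 14.5309
A = e^14.5309 ≈ 2044991 acres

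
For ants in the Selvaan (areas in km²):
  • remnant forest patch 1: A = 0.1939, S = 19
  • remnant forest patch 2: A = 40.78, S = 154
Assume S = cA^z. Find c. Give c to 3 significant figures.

z = ln(S₂/S₁) / ln(A₂/A₁) = ln(154/19) / ln(40.78/0.1939) = 2.0925 / 5.3486 = 0.3912
c = S₁ / A₁^z = 19 / 0.1939^0.3912 = 19 / 0.5264 = 36.1

36.1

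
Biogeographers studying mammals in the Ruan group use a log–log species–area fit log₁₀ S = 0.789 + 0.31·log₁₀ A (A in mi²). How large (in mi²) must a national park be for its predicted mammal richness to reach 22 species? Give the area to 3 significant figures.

22 = 6.152 × A^0.31  ⇒  A^0.31 = 22/6.152 = 3.576
ln A = ln(3.576) / 0.31 = 1.2743 / 0.31 = 4.1107
A = e^4.1107 ≈ 60.99 mi²

61.0 mi²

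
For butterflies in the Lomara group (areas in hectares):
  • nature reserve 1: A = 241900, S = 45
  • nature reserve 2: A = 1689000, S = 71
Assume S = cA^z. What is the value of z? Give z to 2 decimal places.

0.23

Taking logs: ln S = ln c + z ln A, so z = (ln S₂ − ln S₁)/(ln A₂ − ln A₁).
z = ln(71/45) / ln(1689000/241900) = ln(1.578) / ln(6.982) = 0.4560 / 1.9434 = 0.2347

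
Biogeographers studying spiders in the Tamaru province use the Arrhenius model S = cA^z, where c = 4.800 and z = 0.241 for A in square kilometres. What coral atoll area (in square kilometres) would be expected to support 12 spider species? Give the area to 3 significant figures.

44.8 square kilometres

12 = 4.8 × A^0.241  ⇒  A^0.241 = 12/4.8 = 2.5
ln A = ln(2.5) / 0.241 = 0.9163 / 0.241 = 3.8020
A = e^3.8020 ≈ 44.79 square kilometres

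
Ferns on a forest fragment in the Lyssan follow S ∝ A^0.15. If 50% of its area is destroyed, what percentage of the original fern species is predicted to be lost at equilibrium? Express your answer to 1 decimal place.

9.9%

S_new/S_old = (A_new/A_old)^z = 0.5^0.15
= exp(0.15 × ln 0.5) = exp(0.15 × -0.6931) = exp(-0.1040) ≈ 0.9013
Fraction lost = 1 − 0.9013 = 0.09875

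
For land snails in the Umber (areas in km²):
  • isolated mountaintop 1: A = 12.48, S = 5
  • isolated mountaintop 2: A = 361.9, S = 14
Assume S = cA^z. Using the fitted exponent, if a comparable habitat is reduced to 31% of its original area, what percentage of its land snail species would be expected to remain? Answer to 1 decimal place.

z = ln(14/5) / ln(361.9/12.48) = 1.0296 / 3.3672 = 0.3058
S_new/S_old = (A_new/A_old)^z = 0.31^0.3058 = exp(0.3058 × -1.1712) = 0.699

69.9%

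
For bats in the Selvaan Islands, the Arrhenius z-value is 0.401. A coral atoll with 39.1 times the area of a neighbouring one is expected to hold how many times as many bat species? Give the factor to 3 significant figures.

4.35

S₂/S₁ = (A₂/A₁)^z = 39.1^0.401
ln(S₂/S₁) = 0.401 × ln 39.1 = 0.401 × 3.6661 = 1.4701
S₂/S₁ = e^1.4701 ≈ 4.35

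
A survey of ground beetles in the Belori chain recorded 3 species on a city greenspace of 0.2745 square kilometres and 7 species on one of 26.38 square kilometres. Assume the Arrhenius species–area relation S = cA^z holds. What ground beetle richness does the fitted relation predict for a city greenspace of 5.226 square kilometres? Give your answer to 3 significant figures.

z = ln(7/3) / ln(26.38/0.2745) = 0.8473 / 4.5654 = 0.1856
c = 3 / 0.2745^0.1856 = 3 / 0.7867 = 3.813
S₃ = 3.813 × 5.226^0.1856 = 3.813 × 1.359 ≈ 5.183

5.18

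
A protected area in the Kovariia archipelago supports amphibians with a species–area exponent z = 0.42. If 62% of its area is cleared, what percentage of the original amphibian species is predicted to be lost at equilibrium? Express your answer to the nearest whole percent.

S_new/S_old = (A_new/A_old)^z = 0.38^0.42
= exp(0.42 × ln 0.38) = exp(0.42 × -0.9676) = exp(-0.4064) ≈ 0.6661
Fraction lost = 1 − 0.6661 = 0.3339

33%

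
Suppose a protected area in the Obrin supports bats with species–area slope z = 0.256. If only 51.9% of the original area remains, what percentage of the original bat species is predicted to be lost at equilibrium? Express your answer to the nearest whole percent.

15%

S_new/S_old = (A_new/A_old)^z = 0.519^0.256
= exp(0.256 × ln 0.519) = exp(0.256 × -0.6559) = exp(-0.1679) ≈ 0.8454
Fraction lost = 1 − 0.8454 = 0.1546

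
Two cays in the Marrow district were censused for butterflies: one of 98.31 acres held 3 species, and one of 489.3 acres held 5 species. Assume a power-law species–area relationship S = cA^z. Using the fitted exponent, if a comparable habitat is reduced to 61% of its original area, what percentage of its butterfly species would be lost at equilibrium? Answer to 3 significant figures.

14.6%

z = ln(5/3) / ln(489.3/98.31) = 0.5108 / 1.6049 = 0.3183
S_new/S_old = (A_new/A_old)^z = 0.61^0.3183 = exp(0.3183 × -0.4943) = 0.8544
Fraction lost = 1 − 0.8544 = 0.1456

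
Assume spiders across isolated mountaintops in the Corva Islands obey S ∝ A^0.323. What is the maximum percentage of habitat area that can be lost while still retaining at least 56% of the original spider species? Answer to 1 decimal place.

Need (A_new/A_old)^0.323 = 0.56, so A_new/A_old = 0.56^(1/0.323) = 0.56^3.096
ln(A_new/A_old) = ln 0.56 / 0.323 = -0.5798 / 0.323 = -1.7951
A_new/A_old = e^-1.7951 ≈ 0.1661
Fraction that can be lost = 1 − 0.1661 = 0.8339

83.4%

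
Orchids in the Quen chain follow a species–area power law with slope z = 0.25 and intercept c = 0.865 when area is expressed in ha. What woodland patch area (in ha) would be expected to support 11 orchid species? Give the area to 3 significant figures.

11 = 0.865 × A^0.25  ⇒  A^0.25 = 11/0.865 = 12.72
ln A = ln(12.72) / 0.25 = 2.5429 / 0.25 = 10.1717
A = e^10.1717 ≈ 26152 ha

26200 ha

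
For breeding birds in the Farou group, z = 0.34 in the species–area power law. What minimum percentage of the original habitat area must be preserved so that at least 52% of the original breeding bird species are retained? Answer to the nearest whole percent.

15%

Need (A_new/A_old)^0.34 = 0.52, so A_new/A_old = 0.52^(1/0.34) = 0.52^2.941
ln(A_new/A_old) = ln 0.52 / 0.34 = -0.6539 / 0.34 = -1.9233
A_new/A_old = e^-1.9233 ≈ 0.1461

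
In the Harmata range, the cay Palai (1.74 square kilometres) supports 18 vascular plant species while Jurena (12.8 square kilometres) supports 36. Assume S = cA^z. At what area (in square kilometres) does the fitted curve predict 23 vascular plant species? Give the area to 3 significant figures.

3.52 square kilometres

z = ln(36/18) / ln(12.8/1.74) = 0.6931 / 1.9956 = 0.3473
c = 18 / 1.74^0.3473 = 18 / 1.212 = 14.85
A = (23/14.85)^(1/0.3473) ⇒ ln A = ln(1.549)/0.3473 = 1.2596
A = e^1.2596 ≈ 3.524 square kilometres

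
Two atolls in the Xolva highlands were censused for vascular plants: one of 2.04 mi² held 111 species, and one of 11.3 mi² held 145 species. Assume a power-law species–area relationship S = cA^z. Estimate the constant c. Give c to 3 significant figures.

z = ln(S₂/S₁) / ln(A₂/A₁) = ln(145/111) / ln(11.3/2.04) = 0.2672 / 1.7119 = 0.1561
c = S₁ / A₁^z = 111 / 2.04^0.1561 = 111 / 1.118 = 99.31

99.3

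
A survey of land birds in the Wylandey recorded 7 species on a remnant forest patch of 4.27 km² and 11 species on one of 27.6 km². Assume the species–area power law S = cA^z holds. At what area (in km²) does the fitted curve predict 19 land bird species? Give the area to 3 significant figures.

z = ln(11/7) / ln(27.6/4.27) = 0.4520 / 1.8662 = 0.2422
c = 7 / 4.27^0.2422 = 7 / 1.421 = 4.925
A = (19/4.925)^(1/0.2422) ⇒ ln A = ln(3.858)/0.2422 = 5.5744
A = e^5.5744 ≈ 263.6 km²

264 km²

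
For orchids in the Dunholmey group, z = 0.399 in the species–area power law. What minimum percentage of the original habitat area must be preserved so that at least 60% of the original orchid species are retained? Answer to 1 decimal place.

27.8%

Need (A_new/A_old)^0.399 = 0.6, so A_new/A_old = 0.6^(1/0.399) = 0.6^2.506
ln(A_new/A_old) = ln 0.6 / 0.399 = -0.5108 / 0.399 = -1.2803
A_new/A_old = e^-1.2803 ≈ 0.278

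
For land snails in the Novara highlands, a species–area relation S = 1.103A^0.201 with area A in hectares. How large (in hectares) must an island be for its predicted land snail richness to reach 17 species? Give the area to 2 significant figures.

810000 hectares

17 = 1.103 × A^0.201  ⇒  A^0.201 = 17/1.103 = 15.41
ln A = ln(15.41) / 0.201 = 2.7352 / 0.201 = 13.6079
A = e^13.6079 ≈ 812490 hectares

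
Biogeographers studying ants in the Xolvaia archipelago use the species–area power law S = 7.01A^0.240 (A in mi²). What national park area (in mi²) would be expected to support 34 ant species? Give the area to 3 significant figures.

720 mi²

34 = 7.01 × A^0.24  ⇒  A^0.24 = 34/7.01 = 4.85
ln A = ln(4.85) / 0.24 = 1.5790 / 0.24 = 6.5793
A = e^6.5793 ≈ 720 mi²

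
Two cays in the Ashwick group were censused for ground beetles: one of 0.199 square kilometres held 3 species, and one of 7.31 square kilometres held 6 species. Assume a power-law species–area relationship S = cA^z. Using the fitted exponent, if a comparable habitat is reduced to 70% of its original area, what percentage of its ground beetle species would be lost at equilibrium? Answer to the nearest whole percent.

7%

z = ln(6/3) / ln(7.31/0.199) = 0.6931 / 3.6037 = 0.1923
S_new/S_old = (A_new/A_old)^z = 0.7^0.1923 = exp(0.1923 × -0.3567) = 0.9337
Fraction lost = 1 − 0.9337 = 0.0663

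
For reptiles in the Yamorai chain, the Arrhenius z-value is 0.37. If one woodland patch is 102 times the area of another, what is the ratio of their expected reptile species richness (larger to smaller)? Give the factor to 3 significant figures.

5.54

S₂/S₁ = (A₂/A₁)^z = 102^0.37
ln(S₂/S₁) = 0.37 × ln 102 = 0.37 × 4.6250 = 1.7112
S₂/S₁ = e^1.7112 ≈ 5.536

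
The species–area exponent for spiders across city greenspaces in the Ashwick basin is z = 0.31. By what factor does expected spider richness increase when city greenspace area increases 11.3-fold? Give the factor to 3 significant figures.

2.12

S₂/S₁ = (A₂/A₁)^z = 11.3^0.31
ln(S₂/S₁) = 0.31 × ln 11.3 = 0.31 × 2.4248 = 0.7517
S₂/S₁ = e^0.7517 ≈ 2.121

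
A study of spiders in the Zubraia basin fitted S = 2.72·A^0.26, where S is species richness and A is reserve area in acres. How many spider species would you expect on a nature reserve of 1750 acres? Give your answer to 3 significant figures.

S = 2.72 × 1750^0.26 = 2.72 × 6.969 ≈ 18.96

19.0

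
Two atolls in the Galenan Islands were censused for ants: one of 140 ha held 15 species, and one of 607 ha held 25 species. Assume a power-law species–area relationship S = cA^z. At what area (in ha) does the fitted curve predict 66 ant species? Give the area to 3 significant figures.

9860 ha

z = ln(25/15) / ln(607/140) = 0.5108 / 1.4669 = 0.3482
c = 15 / 140^0.3482 = 15 / 5.589 = 2.684
A = (66/2.684)^(1/0.3482) ⇒ ln A = ln(24.59)/0.3482 = 9.1962
A = e^9.1962 ≈ 9860 ha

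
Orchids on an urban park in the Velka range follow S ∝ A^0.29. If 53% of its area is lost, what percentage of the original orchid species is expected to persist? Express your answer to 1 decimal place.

S_new/S_old = (A_new/A_old)^z = 0.47^0.29
= exp(0.29 × ln 0.47) = exp(0.29 × -0.7550) = exp(-0.2190) ≈ 0.8034

80.3%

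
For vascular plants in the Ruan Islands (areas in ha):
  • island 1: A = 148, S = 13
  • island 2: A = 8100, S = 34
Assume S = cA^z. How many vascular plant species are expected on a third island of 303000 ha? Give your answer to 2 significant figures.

z = ln(34/13) / ln(8100/148) = 0.9614 / 4.0024 = 0.2402
c = 13 / 148^0.2402 = 13 / 3.321 = 3.914
S₃ = 3.914 × 303000^0.2402 = 3.914 × 20.73 ≈ 81.16

81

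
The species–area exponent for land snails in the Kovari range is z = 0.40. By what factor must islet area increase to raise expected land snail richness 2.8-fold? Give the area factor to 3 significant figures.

(A₂/A₁)^0.4 = 2.8, so A₂/A₁ = 2.8^(1/0.4) = 2.8^2.5
ln(A₂/A₁) = ln 2.8 / 0.4 = 1.0296 / 0.4 = 2.5740
A₂/A₁ = e^2.5740 ≈ 13.12

13.1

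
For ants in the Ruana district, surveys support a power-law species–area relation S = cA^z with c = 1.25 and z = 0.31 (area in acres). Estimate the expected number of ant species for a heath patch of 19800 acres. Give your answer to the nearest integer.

27

S = 1.25 × 19800^0.31 = 1.25 × 21.48 ≈ 26.85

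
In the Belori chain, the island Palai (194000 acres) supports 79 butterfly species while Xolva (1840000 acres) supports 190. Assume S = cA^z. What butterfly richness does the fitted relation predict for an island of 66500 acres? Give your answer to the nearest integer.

52

z = ln(190/79) / ln(1840000/194000) = 0.8776 / 2.2497 = 0.3901
c = 79 / 194000^0.3901 = 79 / 115.5 = 0.6837
S₃ = 0.6837 × 66500^0.3901 = 0.6837 × 76.09 ≈ 52.03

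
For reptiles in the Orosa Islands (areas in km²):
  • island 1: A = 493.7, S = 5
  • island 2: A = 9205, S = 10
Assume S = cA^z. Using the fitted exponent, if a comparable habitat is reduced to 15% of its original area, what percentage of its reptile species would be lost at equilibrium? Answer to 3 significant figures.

z = ln(10/5) / ln(9205/493.7) = 0.6931 / 2.9256 = 0.2369
S_new/S_old = (A_new/A_old)^z = 0.15^0.2369 = exp(0.2369 × -1.8971) = 0.638
Fraction lost = 1 − 0.638 = 0.362

36.2%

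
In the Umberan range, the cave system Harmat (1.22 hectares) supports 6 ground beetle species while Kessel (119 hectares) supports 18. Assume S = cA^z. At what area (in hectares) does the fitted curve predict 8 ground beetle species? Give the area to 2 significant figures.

4.0 hectares

z = ln(18/6) / ln(119/1.22) = 1.0986 / 4.5803 = 0.2399
c = 6 / 1.22^0.2399 = 6 / 1.049 = 5.721
A = (8/5.721)^(1/0.2399) ⇒ ln A = ln(1.398)/0.2399 = 1.3982
A = e^1.3982 ≈ 4.048 hectares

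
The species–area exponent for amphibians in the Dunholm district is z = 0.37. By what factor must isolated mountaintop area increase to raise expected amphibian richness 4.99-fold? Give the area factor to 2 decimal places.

(A₂/A₁)^0.37 = 4.99, so A₂/A₁ = 4.99^(1/0.37) = 4.99^2.703
ln(A₂/A₁) = ln 4.99 / 0.37 = 1.6074 / 0.37 = 4.3444
A₂/A₁ = e^4.3444 ≈ 77.05

77.05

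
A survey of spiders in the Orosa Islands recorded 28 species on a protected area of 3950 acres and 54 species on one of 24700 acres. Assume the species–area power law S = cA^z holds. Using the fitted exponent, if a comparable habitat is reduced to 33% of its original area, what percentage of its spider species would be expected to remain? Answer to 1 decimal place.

67.2%

z = ln(54/28) / ln(24700/3950) = 0.6568 / 1.8331 = 0.3583
S_new/S_old = (A_new/A_old)^z = 0.33^0.3583 = exp(0.3583 × -1.1087) = 0.6722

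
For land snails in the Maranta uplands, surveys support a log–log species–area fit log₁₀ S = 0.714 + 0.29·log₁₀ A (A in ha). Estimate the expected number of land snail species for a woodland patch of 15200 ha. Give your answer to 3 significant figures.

84.5

S = 5.176 × 15200^0.29 = 5.176 × 16.32 ≈ 84.48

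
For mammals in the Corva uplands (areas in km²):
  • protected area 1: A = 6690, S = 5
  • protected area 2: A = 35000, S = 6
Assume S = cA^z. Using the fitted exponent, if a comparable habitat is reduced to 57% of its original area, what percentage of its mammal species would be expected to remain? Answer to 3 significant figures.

z = ln(6/5) / ln(35000/6690) = 0.1823 / 1.6547 = 0.1102
S_new/S_old = (A_new/A_old)^z = 0.57^0.1102 = exp(0.1102 × -0.5621) = 0.9399

94.0%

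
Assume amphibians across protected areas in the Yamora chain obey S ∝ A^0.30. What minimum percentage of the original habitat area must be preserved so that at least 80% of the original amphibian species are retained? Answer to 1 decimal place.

Need (A_new/A_old)^0.3 = 0.8, so A_new/A_old = 0.8^(1/0.3) = 0.8^3.333
ln(A_new/A_old) = ln 0.8 / 0.3 = -0.2231 / 0.3 = -0.7438
A_new/A_old = e^-0.7438 ≈ 0.4753

47.5%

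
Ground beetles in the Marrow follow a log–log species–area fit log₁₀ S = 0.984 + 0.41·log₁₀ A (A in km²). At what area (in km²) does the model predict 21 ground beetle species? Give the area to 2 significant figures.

6.7 km²

21 = 9.638 × A^0.41  ⇒  A^0.41 = 21/9.638 = 2.179
ln A = ln(2.179) / 0.41 = 0.7788 / 0.41 = 1.8995
A = e^1.8995 ≈ 6.682 km²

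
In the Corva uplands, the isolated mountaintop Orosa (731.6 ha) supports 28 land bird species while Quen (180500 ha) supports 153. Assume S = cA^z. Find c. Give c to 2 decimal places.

z = ln(S₂/S₁) / ln(A₂/A₁) = ln(153/28) / ln(180500/731.6) = 1.6982 / 5.5083 = 0.3083
c = S₁ / A₁^z = 28 / 731.6^0.3083 = 28 / 7.64 = 3.665

3.67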